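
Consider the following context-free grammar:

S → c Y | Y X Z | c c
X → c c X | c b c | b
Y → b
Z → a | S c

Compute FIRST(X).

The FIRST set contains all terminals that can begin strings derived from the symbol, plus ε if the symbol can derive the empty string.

We compute FIRST(X) using the standard algorithm.
FIRST(S) = {b, c}
FIRST(X) = {b, c}
FIRST(Y) = {b}
FIRST(Z) = {a, b, c}
Therefore, FIRST(X) = {b, c}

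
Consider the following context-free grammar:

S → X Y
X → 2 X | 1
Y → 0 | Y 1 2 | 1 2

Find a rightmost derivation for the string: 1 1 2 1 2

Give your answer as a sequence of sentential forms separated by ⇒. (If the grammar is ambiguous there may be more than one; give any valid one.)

S ⇒ X Y ⇒ X Y 1 2 ⇒ X 1 2 1 2 ⇒ 1 1 2 1 2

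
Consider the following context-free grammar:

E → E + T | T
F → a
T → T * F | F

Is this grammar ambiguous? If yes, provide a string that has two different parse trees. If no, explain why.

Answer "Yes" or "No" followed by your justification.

No - the grammar is unambiguous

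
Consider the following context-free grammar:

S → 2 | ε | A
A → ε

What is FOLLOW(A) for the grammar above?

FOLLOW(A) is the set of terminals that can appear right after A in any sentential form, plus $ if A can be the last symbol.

We compute FOLLOW(A) using the standard algorithm.
FOLLOW(S) starts with {$}.
FIRST(A) = {ε}
FIRST(S) = {2, ε}
FOLLOW(A) = {$}
FOLLOW(S) = {$}
Therefore, FOLLOW(A) = {$}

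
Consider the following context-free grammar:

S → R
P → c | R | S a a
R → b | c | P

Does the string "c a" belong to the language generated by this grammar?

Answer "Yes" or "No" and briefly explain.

No - no valid derivation exists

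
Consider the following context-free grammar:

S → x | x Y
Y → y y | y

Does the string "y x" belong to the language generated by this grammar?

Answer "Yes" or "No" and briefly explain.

No - no valid derivation exists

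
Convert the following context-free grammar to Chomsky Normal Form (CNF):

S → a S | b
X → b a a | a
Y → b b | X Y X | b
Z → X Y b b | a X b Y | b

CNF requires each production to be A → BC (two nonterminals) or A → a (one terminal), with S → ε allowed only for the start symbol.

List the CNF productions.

TA → a; S → b; TB → b; X → a; Y → b; Z → b; S → TA S; X → TB X0; X0 → TA TA; Y → TB TB; Y → X X1; X1 → Y X; Z → X X2; X2 → Y X3; X3 → TB TB; Z → TA X4; X4 → X X5; X5 → TB Y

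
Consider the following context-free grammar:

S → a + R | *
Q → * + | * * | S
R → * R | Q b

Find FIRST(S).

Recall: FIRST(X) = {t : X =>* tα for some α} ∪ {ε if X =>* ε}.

We compute FIRST(S) using the standard algorithm.
FIRST(Q) = {*, a}
FIRST(R) = {*, a}
FIRST(S) = {*, a}
Therefore, FIRST(S) = {*, a}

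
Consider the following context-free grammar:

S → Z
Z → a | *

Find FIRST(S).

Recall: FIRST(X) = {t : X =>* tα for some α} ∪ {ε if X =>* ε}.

We compute FIRST(S) using the standard algorithm.
FIRST(S) = {*, a}
FIRST(Z) = {*, a}
Therefore, FIRST(S) = {*, a}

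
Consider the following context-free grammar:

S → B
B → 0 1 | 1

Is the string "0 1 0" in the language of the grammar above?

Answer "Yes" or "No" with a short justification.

No - no valid derivation exists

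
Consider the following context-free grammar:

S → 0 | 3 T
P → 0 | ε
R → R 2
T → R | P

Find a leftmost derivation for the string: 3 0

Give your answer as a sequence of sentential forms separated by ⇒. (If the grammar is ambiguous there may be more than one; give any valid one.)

S ⇒ 3 T ⇒ 3 P ⇒ 3 0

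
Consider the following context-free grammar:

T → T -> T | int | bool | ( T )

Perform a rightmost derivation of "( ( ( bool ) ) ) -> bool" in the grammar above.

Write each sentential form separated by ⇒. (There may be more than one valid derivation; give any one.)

T ⇒ T -> T ⇒ T -> bool ⇒ ( T ) -> bool ⇒ ( ( T ) ) -> bool ⇒ ( ( ( T ) ) ) -> bool ⇒ ( ( ( bool ) ) ) -> bool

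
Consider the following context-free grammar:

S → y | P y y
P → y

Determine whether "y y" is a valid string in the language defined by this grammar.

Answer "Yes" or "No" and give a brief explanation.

No - no valid derivation exists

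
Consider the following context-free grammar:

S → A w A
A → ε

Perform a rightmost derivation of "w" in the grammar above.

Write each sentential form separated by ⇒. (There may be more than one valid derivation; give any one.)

S ⇒ A w A ⇒ A w ⇒ w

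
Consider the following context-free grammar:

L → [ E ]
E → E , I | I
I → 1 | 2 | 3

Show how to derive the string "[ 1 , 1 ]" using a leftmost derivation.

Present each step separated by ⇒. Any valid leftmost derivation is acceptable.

L ⇒ [ E ] ⇒ [ E , I ] ⇒ [ I , I ] ⇒ [ 1 , I ] ⇒ [ 1 , 1 ]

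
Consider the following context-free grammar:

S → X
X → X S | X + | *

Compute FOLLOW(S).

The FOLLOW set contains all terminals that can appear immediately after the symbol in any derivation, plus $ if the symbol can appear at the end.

We compute FOLLOW(S) using the standard algorithm.
FOLLOW(S) starts with {$}.
FIRST(S) = {*}
FIRST(X) = {*}
FOLLOW(S) = {$, *, +}
FOLLOW(X) = {$, *, +}
Therefore, FOLLOW(S) = {$, *, +}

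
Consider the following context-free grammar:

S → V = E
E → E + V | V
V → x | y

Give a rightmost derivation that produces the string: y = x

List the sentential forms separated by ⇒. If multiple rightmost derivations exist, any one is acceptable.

S ⇒ V = E ⇒ V = V ⇒ V = x ⇒ y = x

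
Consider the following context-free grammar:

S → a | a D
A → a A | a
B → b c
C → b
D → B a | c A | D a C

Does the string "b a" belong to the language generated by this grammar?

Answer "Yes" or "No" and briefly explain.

No - no valid derivation exists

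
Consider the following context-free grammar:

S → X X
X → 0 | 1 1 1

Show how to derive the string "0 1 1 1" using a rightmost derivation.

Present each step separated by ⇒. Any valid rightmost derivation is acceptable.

S ⇒ X X ⇒ X 1 1 1 ⇒ 0 1 1 1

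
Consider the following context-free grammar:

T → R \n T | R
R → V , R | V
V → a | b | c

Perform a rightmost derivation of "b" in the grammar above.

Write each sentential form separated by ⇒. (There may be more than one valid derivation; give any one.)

T ⇒ R ⇒ V ⇒ b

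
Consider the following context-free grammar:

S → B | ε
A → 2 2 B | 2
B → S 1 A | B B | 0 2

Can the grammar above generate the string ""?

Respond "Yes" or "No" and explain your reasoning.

Yes - a valid derivation exists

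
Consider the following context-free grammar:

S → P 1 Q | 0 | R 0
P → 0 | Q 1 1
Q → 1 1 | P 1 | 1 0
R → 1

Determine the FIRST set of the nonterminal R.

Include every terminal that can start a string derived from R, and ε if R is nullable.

We compute FIRST(R) using the standard algorithm.
FIRST(P) = {0, 1}
FIRST(Q) = {0, 1}
FIRST(R) = {1}
FIRST(S) = {0, 1}
Therefore, FIRST(R) = {1}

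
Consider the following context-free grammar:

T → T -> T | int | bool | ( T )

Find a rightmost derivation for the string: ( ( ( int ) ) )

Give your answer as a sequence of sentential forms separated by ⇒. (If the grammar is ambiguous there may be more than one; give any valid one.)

T ⇒ ( T ) ⇒ ( ( T ) ) ⇒ ( ( ( T ) ) ) ⇒ ( ( ( int ) ) )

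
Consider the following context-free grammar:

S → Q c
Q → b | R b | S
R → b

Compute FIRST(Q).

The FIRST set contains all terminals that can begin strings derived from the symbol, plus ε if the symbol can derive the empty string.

We compute FIRST(Q) using the standard algorithm.
FIRST(Q) = {b}
FIRST(R) = {b}
FIRST(S) = {b}
Therefore, FIRST(Q) = {b}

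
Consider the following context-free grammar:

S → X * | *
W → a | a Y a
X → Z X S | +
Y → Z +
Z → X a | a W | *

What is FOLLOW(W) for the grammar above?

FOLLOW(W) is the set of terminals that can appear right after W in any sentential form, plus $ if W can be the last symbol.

We compute FOLLOW(W) using the standard algorithm.
FOLLOW(S) starts with {$}.
FIRST(S) = {*, +, a}
FIRST(W) = {a}
FIRST(X) = {*, +, a}
FIRST(Y) = {*, +, a}
FIRST(Z) = {*, +, a}
FOLLOW(S) = {$, *, +, a}
FOLLOW(W) = {*, +, a}
FOLLOW(X) = {*, +, a}
FOLLOW(Y) = {a}
FOLLOW(Z) = {*, +, a}
Therefore, FOLLOW(W) = {*, +, a}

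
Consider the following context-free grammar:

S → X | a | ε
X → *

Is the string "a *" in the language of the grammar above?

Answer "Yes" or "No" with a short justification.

No - no valid derivation exists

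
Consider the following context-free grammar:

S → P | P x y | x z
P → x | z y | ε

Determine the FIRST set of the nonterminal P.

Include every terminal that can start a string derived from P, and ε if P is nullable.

We compute FIRST(P) using the standard algorithm.
FIRST(P) = {x, z, ε}
FIRST(S) = {x, z, ε}
Therefore, FIRST(P) = {x, z, ε}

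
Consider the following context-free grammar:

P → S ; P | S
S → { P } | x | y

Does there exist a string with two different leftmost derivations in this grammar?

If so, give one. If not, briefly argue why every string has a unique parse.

No - every string in the language has a unique leftmost derivation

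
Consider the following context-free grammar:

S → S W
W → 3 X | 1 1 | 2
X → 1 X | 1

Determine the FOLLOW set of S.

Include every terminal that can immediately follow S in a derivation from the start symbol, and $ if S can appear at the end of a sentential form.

We compute FOLLOW(S) using the standard algorithm.
FOLLOW(S) starts with {$}.
FIRST(S) = {}
FIRST(W) = {1, 2, 3}
FIRST(X) = {1}
FOLLOW(S) = {$, 1, 2, 3}
FOLLOW(W) = {$, 1, 2, 3}
FOLLOW(X) = {$, 1, 2, 3}
Therefore, FOLLOW(S) = {$, 1, 2, 3}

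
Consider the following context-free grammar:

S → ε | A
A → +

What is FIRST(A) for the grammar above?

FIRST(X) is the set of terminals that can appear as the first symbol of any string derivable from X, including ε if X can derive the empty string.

We compute FIRST(A) using the standard algorithm.
FIRST(A) = {+}
FIRST(S) = {+, ε}
Therefore, FIRST(A) = {+}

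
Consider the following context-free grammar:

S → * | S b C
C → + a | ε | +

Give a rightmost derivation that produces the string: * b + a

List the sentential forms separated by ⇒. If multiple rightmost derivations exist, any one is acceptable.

S ⇒ S b C ⇒ S b + a ⇒ * b + a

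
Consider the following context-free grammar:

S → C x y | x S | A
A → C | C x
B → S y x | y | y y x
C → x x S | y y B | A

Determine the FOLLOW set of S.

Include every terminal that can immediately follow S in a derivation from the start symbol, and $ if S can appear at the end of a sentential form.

We compute FOLLOW(S) using the standard algorithm.
FOLLOW(S) starts with {$}.
FIRST(A) = {x, y}
FIRST(B) = {x, y}
FIRST(C) = {x, y}
FIRST(S) = {x, y}
FOLLOW(A) = {$, x, y}
FOLLOW(B) = {$, x, y}
FOLLOW(C) = {$, x, y}
FOLLOW(S) = {$, x, y}
Therefore, FOLLOW(S) = {$, x, y}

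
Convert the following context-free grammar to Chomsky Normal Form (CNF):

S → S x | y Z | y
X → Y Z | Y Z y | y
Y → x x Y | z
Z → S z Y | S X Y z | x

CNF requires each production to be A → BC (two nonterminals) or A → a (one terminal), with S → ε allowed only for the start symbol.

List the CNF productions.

TX → x; TY → y; S → y; X → y; Y → z; TZ → z; Z → x; S → S TX; S → TY Z; X → Y Z; X → Y X0; X0 → Z TY; Y → TX X1; X1 → TX Y; Z → S X2; X2 → TZ Y; Z → S X3; X3 → X X4; X4 → Y TZ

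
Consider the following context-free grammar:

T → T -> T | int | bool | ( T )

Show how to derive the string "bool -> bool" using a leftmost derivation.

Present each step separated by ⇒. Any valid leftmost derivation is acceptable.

T ⇒ T -> T ⇒ bool -> T ⇒ bool -> bool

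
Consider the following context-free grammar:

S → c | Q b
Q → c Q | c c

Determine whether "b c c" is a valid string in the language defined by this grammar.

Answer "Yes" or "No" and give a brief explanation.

No - no valid derivation exists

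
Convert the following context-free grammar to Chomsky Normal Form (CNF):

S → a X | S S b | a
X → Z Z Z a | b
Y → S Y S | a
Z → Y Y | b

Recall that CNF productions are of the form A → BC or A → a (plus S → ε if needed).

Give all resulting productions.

TA → a; TB → b; S → a; X → b; Y → a; Z → b; S → TA X; S → S X0; X0 → S TB; X → Z X1; X1 → Z X2; X2 → Z TA; Y → S X3; X3 → Y S; Z → Y Y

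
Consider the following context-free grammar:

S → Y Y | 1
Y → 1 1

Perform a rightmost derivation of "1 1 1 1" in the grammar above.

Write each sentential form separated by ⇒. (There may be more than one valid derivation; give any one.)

S ⇒ Y Y ⇒ Y 1 1 ⇒ 1 1 1 1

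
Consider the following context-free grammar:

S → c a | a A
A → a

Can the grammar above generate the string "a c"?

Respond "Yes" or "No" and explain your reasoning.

No - no valid derivation exists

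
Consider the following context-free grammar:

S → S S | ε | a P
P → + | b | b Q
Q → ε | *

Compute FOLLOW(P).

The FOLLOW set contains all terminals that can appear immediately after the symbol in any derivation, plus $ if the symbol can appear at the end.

We compute FOLLOW(P) using the standard algorithm.
FOLLOW(S) starts with {$}.
FIRST(P) = {+, b}
FIRST(Q) = {*, ε}
FIRST(S) = {a, ε}
FOLLOW(P) = {$, a}
FOLLOW(Q) = {$, a}
FOLLOW(S) = {$, a}
Therefore, FOLLOW(P) = {$, a}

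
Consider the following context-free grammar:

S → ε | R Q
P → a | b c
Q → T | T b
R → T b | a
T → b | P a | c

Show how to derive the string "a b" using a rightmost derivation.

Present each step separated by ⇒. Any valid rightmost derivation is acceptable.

S ⇒ R Q ⇒ R T ⇒ R b ⇒ a b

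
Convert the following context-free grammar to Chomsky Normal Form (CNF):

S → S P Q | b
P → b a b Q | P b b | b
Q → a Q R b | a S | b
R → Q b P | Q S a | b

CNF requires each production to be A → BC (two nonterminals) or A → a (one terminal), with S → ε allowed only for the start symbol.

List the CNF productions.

S → b; TB → b; TA → a; P → b; Q → b; R → b; S → S X0; X0 → P Q; P → TB X1; X1 → TA X2; X2 → TB Q; P → P X3; X3 → TB TB; Q → TA X4; X4 → Q X5; X5 → R TB; Q → TA S; R → Q X6; X6 → TB P; R → Q X7; X7 → S TA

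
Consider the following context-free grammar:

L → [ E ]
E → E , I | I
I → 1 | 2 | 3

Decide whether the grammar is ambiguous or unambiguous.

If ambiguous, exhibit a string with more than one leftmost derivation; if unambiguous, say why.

Unambiguous - every string in the language has a unique leftmost derivation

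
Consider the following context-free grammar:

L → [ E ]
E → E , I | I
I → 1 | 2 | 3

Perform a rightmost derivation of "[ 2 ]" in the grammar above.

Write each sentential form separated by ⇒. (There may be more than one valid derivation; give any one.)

L ⇒ [ E ] ⇒ [ I ] ⇒ [ 2 ]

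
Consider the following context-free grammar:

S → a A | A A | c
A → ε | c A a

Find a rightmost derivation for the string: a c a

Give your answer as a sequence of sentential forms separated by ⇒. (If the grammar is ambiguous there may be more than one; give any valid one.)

S ⇒ a A ⇒ a c A a ⇒ a c a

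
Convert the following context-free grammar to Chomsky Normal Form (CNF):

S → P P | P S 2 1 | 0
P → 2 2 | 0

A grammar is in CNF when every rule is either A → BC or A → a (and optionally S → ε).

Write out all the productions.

T2 → 2; T1 → 1; S → 0; P → 0; S → P P; S → P X0; X0 → S X1; X1 → T2 T1; P → T2 T2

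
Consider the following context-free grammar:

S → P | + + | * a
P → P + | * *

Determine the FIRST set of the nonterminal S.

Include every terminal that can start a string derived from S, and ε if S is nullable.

We compute FIRST(S) using the standard algorithm.
FIRST(P) = {*}
FIRST(S) = {*, +}
Therefore, FIRST(S) = {*, +}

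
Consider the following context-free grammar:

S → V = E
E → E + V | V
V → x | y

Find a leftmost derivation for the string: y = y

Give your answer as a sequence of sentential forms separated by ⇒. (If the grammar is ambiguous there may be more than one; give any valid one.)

S ⇒ V = E ⇒ y = E ⇒ y = V ⇒ y = y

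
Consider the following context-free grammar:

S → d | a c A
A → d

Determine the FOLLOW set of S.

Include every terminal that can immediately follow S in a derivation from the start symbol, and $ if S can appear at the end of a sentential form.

We compute FOLLOW(S) using the standard algorithm.
FOLLOW(S) starts with {$}.
FIRST(A) = {d}
FIRST(S) = {a, d}
FOLLOW(A) = {$}
FOLLOW(S) = {$}
Therefore, FOLLOW(S) = {$}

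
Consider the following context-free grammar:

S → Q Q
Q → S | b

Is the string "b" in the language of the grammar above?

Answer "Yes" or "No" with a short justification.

No - no valid derivation exists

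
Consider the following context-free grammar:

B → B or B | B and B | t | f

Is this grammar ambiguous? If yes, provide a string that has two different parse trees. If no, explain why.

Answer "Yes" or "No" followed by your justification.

Yes - the string 't and t or t and t' has two distinct leftmost derivations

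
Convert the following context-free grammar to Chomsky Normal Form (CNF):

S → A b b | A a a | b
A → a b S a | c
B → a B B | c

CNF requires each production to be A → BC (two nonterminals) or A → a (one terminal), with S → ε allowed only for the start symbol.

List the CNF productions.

TB → b; TA → a; S → b; A → c; B → c; S → A X0; X0 → TB TB; S → A X1; X1 → TA TA; A → TA X2; X2 → TB X3; X3 → S TA; B → TA X4; X4 → B B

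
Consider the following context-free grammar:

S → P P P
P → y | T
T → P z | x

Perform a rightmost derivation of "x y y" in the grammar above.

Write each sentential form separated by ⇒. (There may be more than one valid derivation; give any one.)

S ⇒ P P P ⇒ P P y ⇒ P y y ⇒ T y y ⇒ x y y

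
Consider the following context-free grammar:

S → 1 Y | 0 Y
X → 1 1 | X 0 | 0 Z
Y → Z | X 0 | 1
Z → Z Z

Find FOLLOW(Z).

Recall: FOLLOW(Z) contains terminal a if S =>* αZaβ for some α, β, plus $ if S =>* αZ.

We compute FOLLOW(Z) using the standard algorithm.
FOLLOW(S) starts with {$}.
FIRST(S) = {0, 1}
FIRST(X) = {0, 1}
FIRST(Y) = {0, 1}
FIRST(Z) = {}
FOLLOW(S) = {$}
FOLLOW(X) = {0}
FOLLOW(Y) = {$}
FOLLOW(Z) = {$, 0}
Therefore, FOLLOW(Z) = {$, 0}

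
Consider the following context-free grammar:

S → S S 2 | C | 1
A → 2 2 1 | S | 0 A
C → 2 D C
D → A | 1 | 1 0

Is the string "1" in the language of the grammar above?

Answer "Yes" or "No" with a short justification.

Yes - a valid derivation exists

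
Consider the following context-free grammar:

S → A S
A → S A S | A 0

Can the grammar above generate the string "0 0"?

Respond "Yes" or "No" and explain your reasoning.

No - no valid derivation exists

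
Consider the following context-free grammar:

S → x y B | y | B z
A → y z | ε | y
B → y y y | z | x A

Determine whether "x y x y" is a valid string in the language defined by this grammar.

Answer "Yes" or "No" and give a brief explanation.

Yes - a valid derivation exists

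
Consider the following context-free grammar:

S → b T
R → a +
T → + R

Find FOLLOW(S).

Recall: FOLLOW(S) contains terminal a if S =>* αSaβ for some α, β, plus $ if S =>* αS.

We compute FOLLOW(S) using the standard algorithm.
FOLLOW(S) starts with {$}.
FIRST(R) = {a}
FIRST(S) = {b}
FIRST(T) = {+}
FOLLOW(R) = {$}
FOLLOW(S) = {$}
FOLLOW(T) = {$}
Therefore, FOLLOW(S) = {$}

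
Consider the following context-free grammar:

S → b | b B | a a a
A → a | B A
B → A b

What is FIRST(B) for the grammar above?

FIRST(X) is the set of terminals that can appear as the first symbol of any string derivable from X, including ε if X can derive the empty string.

We compute FIRST(B) using the standard algorithm.
FIRST(A) = {a}
FIRST(B) = {a}
FIRST(S) = {a, b}
Therefore, FIRST(B) = {a}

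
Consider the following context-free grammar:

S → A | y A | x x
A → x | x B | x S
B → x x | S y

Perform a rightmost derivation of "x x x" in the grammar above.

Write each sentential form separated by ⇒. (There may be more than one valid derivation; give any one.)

S ⇒ A ⇒ x B ⇒ x x x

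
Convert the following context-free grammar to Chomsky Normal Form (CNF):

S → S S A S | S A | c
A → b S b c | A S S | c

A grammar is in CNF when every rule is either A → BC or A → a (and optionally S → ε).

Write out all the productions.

S → c; TB → b; TC → c; A → c; S → S X0; X0 → S X1; X1 → A S; S → S A; A → TB X2; X2 → S X3; X3 → TB TC; A → A X4; X4 → S S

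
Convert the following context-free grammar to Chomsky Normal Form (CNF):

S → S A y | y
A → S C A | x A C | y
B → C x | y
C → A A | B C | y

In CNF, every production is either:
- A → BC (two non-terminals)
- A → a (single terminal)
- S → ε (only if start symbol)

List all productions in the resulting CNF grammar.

TY → y; S → y; TX → x; A → y; B → y; C → y; S → S X0; X0 → A TY; A → S X1; X1 → C A; A → TX X2; X2 → A C; B → C TX; C → A A; C → B C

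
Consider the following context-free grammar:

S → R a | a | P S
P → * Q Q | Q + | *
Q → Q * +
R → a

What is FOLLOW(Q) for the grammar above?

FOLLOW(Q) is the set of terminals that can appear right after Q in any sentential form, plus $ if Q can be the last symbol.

We compute FOLLOW(Q) using the standard algorithm.
FOLLOW(S) starts with {$}.
FIRST(P) = {*}
FIRST(Q) = {}
FIRST(R) = {a}
FIRST(S) = {*, a}
FOLLOW(P) = {*, a}
FOLLOW(Q) = {*, +, a}
FOLLOW(R) = {a}
FOLLOW(S) = {$}
Therefore, FOLLOW(Q) = {*, +, a}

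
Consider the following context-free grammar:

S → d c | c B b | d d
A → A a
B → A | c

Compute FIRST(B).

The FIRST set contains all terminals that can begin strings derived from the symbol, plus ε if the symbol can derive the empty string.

We compute FIRST(B) using the standard algorithm.
FIRST(A) = {}
FIRST(B) = {c}
FIRST(S) = {c, d}
Therefore, FIRST(B) = {c}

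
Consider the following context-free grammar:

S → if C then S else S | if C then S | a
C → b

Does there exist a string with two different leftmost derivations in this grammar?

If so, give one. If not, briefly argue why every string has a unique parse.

Yes - the string 'if b then if b then a else a' has two distinct leftmost derivations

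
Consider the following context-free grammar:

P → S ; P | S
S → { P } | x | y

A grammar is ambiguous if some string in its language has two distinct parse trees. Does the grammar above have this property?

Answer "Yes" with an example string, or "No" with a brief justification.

No - the grammar is unambiguous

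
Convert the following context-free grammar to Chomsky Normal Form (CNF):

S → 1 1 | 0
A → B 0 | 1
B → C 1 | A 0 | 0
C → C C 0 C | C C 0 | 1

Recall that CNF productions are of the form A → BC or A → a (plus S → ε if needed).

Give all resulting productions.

T1 → 1; S → 0; T0 → 0; A → 1; B → 0; C → 1; S → T1 T1; A → B T0; B → C T1; B → A T0; C → C X0; X0 → C X1; X1 → T0 C; C → C X2; X2 → C T0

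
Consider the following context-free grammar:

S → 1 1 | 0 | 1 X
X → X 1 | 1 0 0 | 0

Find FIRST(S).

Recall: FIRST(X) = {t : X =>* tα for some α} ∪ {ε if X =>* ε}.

We compute FIRST(S) using the standard algorithm.
FIRST(S) = {0, 1}
FIRST(X) = {0, 1}
Therefore, FIRST(S) = {0, 1}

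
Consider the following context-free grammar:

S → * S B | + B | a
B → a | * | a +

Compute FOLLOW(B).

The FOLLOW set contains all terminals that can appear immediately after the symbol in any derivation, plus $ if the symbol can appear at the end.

We compute FOLLOW(B) using the standard algorithm.
FOLLOW(S) starts with {$}.
FIRST(B) = {*, a}
FIRST(S) = {*, +, a}
FOLLOW(B) = {$, *, a}
FOLLOW(S) = {$, *, a}
Therefore, FOLLOW(B) = {$, *, a}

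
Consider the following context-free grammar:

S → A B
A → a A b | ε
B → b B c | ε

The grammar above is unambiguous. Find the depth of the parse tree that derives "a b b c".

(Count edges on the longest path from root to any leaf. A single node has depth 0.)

3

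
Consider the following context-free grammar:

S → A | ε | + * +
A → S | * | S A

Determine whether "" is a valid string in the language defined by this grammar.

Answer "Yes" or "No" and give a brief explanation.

Yes - a valid derivation exists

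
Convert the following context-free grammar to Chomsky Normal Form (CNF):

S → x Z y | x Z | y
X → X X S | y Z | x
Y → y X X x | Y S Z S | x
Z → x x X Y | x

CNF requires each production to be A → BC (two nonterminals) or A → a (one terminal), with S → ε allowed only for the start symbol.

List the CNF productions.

TX → x; TY → y; S → y; X → x; Y → x; Z → x; S → TX X0; X0 → Z TY; S → TX Z; X → X X1; X1 → X S; X → TY Z; Y → TY X2; X2 → X X3; X3 → X TX; Y → Y X4; X4 → S X5; X5 → Z S; Z → TX X6; X6 → TX X7; X7 → X Y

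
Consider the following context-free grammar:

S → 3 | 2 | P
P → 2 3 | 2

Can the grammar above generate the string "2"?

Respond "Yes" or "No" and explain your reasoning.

Yes - a valid derivation exists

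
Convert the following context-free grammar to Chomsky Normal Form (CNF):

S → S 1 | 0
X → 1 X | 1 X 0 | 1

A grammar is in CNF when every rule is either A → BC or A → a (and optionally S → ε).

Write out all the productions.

T1 → 1; S → 0; T0 → 0; X → 1; S → S T1; X → T1 X; X → T1 X0; X0 → X T0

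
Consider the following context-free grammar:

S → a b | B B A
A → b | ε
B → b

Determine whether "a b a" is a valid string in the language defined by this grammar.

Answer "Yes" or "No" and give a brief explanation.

No - no valid derivation exists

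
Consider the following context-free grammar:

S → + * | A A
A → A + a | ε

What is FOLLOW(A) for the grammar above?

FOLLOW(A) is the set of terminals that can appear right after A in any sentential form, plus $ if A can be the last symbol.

We compute FOLLOW(A) using the standard algorithm.
FOLLOW(S) starts with {$}.
FIRST(A) = {+, ε}
FIRST(S) = {+, ε}
FOLLOW(A) = {$, +}
FOLLOW(S) = {$}
Therefore, FOLLOW(A) = {$, +}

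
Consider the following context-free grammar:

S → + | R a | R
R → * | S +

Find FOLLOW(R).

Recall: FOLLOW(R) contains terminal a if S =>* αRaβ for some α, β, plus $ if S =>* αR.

We compute FOLLOW(R) using the standard algorithm.
FOLLOW(S) starts with {$}.
FIRST(R) = {*, +}
FIRST(S) = {*, +}
FOLLOW(R) = {$, +, a}
FOLLOW(S) = {$, +}
Therefore, FOLLOW(R) = {$, +, a}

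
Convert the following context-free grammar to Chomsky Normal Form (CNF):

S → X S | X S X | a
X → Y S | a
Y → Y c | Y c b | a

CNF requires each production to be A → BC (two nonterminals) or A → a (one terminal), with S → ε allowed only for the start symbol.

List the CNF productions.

S → a; X → a; TC → c; TB → b; Y → a; S → X S; S → X X0; X0 → S X; X → Y S; Y → Y TC; Y → Y X1; X1 → TC TB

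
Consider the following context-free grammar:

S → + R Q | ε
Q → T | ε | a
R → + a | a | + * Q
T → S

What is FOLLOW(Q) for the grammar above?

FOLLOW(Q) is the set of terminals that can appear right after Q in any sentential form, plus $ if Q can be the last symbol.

We compute FOLLOW(Q) using the standard algorithm.
FOLLOW(S) starts with {$}.
FIRST(Q) = {+, a, ε}
FIRST(R) = {+, a}
FIRST(S) = {+, ε}
FIRST(T) = {+, ε}
FOLLOW(Q) = {$, +, a}
FOLLOW(R) = {$, +, a}
FOLLOW(S) = {$, +, a}
FOLLOW(T) = {$, +, a}
Therefore, FOLLOW(Q) = {$, +, a}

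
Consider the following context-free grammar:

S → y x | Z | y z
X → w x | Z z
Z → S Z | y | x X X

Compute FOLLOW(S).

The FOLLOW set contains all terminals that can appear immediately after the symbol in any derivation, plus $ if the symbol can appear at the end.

We compute FOLLOW(S) using the standard algorithm.
FOLLOW(S) starts with {$}.
FIRST(S) = {x, y}
FIRST(X) = {w, x, y}
FIRST(Z) = {x, y}
FOLLOW(S) = {$, x, y}
FOLLOW(X) = {$, w, x, y, z}
FOLLOW(Z) = {$, x, y, z}
Therefore, FOLLOW(S) = {$, x, y}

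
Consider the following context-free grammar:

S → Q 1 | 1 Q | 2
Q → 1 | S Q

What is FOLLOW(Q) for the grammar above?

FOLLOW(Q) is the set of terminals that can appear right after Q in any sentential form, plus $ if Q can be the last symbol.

We compute FOLLOW(Q) using the standard algorithm.
FOLLOW(S) starts with {$}.
FIRST(Q) = {1, 2}
FIRST(S) = {1, 2}
FOLLOW(Q) = {$, 1, 2}
FOLLOW(S) = {$, 1, 2}
Therefore, FOLLOW(Q) = {$, 1, 2}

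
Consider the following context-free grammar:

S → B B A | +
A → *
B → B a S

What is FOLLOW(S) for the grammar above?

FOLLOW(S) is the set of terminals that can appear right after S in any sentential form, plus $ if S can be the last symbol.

We compute FOLLOW(S) using the standard algorithm.
FOLLOW(S) starts with {$}.
FIRST(A) = {*}
FIRST(B) = {}
FIRST(S) = {+}
FOLLOW(A) = {$, *, a}
FOLLOW(B) = {*, a}
FOLLOW(S) = {$, *, a}
Therefore, FOLLOW(S) = {$, *, a}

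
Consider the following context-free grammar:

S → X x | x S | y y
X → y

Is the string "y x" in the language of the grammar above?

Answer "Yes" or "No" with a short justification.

Yes - a valid derivation exists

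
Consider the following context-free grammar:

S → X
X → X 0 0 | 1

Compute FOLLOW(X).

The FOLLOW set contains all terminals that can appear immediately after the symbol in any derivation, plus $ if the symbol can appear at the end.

We compute FOLLOW(X) using the standard algorithm.
FOLLOW(S) starts with {$}.
FIRST(S) = {1}
FIRST(X) = {1}
FOLLOW(S) = {$}
FOLLOW(X) = {$, 0}
Therefore, FOLLOW(X) = {$, 0}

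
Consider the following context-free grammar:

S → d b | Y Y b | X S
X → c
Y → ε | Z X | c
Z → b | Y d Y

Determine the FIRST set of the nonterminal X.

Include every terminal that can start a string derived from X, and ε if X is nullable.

We compute FIRST(X) using the standard algorithm.
FIRST(S) = {b, c, d}
FIRST(X) = {c}
FIRST(Y) = {b, c, d, ε}
FIRST(Z) = {b, c, d}
Therefore, FIRST(X) = {c}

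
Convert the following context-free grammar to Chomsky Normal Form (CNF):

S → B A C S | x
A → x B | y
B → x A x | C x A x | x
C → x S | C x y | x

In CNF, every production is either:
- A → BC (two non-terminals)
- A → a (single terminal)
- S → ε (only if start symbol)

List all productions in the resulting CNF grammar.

S → x; TX → x; A → y; B → x; TY → y; C → x; S → B X0; X0 → A X1; X1 → C S; A → TX B; B → TX X2; X2 → A TX; B → C X3; X3 → TX X4; X4 → A TX; C → TX S; C → C X5; X5 → TX TY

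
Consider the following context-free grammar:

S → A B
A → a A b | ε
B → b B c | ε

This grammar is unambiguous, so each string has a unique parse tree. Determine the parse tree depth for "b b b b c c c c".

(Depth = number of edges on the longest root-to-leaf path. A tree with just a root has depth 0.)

6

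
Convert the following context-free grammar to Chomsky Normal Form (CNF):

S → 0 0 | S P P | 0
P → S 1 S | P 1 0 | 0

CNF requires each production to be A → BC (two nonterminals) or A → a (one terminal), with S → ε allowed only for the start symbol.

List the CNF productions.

T0 → 0; S → 0; T1 → 1; P → 0; S → T0 T0; S → S X0; X0 → P P; P → S X1; X1 → T1 S; P → P X2; X2 → T1 T0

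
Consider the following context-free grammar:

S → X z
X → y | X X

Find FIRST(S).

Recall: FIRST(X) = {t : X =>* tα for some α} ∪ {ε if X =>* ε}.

We compute FIRST(S) using the standard algorithm.
FIRST(S) = {y}
FIRST(X) = {y}
Therefore, FIRST(S) = {y}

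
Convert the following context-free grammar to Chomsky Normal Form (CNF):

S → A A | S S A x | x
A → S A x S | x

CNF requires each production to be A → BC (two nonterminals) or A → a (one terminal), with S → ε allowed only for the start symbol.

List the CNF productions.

TX → x; S → x; A → x; S → A A; S → S X0; X0 → S X1; X1 → A TX; A → S X2; X2 → A X3; X3 → TX S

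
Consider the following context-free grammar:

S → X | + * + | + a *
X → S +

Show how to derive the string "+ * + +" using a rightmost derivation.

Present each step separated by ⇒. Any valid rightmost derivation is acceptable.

S ⇒ X ⇒ S + ⇒ + * + +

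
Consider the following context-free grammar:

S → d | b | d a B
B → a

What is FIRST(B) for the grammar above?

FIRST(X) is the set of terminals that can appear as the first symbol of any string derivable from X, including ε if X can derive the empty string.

We compute FIRST(B) using the standard algorithm.
FIRST(B) = {a}
FIRST(S) = {b, d}
Therefore, FIRST(B) = {a}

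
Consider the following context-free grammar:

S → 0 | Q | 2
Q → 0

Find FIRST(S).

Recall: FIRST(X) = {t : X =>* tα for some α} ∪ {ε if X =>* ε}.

We compute FIRST(S) using the standard algorithm.
FIRST(Q) = {0}
FIRST(S) = {0, 2}
Therefore, FIRST(S) = {0, 2}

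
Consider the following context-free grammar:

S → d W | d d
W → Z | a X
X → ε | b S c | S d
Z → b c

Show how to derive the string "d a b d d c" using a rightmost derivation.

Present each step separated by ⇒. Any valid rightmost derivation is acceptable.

S ⇒ d W ⇒ d a X ⇒ d a b S c ⇒ d a b d d c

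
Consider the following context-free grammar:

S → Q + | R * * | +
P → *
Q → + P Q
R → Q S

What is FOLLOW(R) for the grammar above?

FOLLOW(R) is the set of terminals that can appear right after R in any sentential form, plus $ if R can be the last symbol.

We compute FOLLOW(R) using the standard algorithm.
FOLLOW(S) starts with {$}.
FIRST(P) = {*}
FIRST(Q) = {+}
FIRST(R) = {+}
FIRST(S) = {+}
FOLLOW(P) = {+}
FOLLOW(Q) = {+}
FOLLOW(R) = {*}
FOLLOW(S) = {$, *}
Therefore, FOLLOW(R) = {*}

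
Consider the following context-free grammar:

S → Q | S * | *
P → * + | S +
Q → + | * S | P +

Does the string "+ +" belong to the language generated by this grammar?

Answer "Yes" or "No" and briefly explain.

No - no valid derivation exists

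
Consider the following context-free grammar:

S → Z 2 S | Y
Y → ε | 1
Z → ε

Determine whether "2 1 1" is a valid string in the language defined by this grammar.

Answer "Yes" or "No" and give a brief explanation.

No - no valid derivation exists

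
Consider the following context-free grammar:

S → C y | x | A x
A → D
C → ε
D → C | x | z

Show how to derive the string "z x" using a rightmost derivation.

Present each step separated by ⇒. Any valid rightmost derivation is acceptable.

S ⇒ A x ⇒ D x ⇒ z x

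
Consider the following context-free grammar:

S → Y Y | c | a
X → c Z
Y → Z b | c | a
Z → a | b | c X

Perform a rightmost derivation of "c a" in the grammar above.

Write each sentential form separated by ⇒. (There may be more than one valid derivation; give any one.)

S ⇒ Y Y ⇒ Y a ⇒ c a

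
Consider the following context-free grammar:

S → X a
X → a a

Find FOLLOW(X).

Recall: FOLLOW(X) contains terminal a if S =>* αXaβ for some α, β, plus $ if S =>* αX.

We compute FOLLOW(X) using the standard algorithm.
FOLLOW(S) starts with {$}.
FIRST(S) = {a}
FIRST(X) = {a}
FOLLOW(S) = {$}
FOLLOW(X) = {a}
Therefore, FOLLOW(X) = {a}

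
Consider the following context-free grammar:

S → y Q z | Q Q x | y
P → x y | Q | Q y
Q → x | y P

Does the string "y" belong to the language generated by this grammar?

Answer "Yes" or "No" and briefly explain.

Yes - a valid derivation exists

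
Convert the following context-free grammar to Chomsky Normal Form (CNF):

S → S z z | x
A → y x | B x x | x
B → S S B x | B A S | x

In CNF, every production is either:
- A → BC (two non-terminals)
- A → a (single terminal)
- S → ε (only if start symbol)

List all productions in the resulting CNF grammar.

TZ → z; S → x; TY → y; TX → x; A → x; B → x; S → S X0; X0 → TZ TZ; A → TY TX; A → B X1; X1 → TX TX; B → S X2; X2 → S X3; X3 → B TX; B → B X4; X4 → A S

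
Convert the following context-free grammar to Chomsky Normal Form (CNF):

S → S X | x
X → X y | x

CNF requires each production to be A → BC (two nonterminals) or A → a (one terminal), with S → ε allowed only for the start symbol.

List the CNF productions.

S → x; TY → y; X → x; S → S X; X → X TY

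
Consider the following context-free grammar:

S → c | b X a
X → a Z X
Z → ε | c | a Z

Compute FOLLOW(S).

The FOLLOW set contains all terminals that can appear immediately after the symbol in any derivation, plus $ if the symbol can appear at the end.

We compute FOLLOW(S) using the standard algorithm.
FOLLOW(S) starts with {$}.
FIRST(S) = {b, c}
FIRST(X) = {a}
FIRST(Z) = {a, c, ε}
FOLLOW(S) = {$}
FOLLOW(X) = {a}
FOLLOW(Z) = {a}
Therefore, FOLLOW(S) = {$}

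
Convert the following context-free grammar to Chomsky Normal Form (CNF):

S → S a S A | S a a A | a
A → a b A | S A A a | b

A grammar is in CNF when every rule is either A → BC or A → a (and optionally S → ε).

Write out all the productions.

TA → a; S → a; TB → b; A → b; S → S X0; X0 → TA X1; X1 → S A; S → S X2; X2 → TA X3; X3 → TA A; A → TA X4; X4 → TB A; A → S X5; X5 → A X6; X6 → A TA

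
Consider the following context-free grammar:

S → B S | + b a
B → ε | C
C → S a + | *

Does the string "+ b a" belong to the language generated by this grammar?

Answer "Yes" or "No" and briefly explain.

Yes - a valid derivation exists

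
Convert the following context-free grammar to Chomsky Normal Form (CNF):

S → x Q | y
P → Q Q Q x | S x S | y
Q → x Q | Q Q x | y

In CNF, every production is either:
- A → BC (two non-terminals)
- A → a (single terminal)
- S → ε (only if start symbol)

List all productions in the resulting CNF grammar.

TX → x; S → y; P → y; Q → y; S → TX Q; P → Q X0; X0 → Q X1; X1 → Q TX; P → S X2; X2 → TX S; Q → TX Q; Q → Q X3; X3 → Q TX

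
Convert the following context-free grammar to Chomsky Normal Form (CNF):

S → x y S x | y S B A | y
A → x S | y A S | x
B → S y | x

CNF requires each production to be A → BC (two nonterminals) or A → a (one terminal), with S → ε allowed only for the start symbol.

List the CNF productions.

TX → x; TY → y; S → y; A → x; B → x; S → TX X0; X0 → TY X1; X1 → S TX; S → TY X2; X2 → S X3; X3 → B A; A → TX S; A → TY X4; X4 → A S; B → S TY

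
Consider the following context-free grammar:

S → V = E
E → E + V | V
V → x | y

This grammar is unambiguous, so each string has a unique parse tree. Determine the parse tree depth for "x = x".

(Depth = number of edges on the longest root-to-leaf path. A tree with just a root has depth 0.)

3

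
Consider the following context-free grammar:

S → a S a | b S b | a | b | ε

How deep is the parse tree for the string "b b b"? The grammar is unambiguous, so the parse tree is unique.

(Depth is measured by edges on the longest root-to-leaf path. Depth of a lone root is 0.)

2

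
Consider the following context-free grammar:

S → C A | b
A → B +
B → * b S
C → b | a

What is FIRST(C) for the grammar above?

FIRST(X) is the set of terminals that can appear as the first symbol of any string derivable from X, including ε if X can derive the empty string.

We compute FIRST(C) using the standard algorithm.
FIRST(A) = {*}
FIRST(B) = {*}
FIRST(C) = {a, b}
FIRST(S) = {a, b}
Therefore, FIRST(C) = {a, b}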